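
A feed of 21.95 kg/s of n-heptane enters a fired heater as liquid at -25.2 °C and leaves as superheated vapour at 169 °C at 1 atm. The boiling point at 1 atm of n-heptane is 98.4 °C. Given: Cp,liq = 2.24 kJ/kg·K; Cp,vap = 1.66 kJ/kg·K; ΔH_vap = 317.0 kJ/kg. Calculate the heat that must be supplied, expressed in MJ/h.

Q = 56200 MJ/h

liquid -25.2→98.4 °C: 276.86 kJ/kg
vaporisation at 98.4 °C: 317 kJ/kg
vapour 98.4→169 °C: 117.2 kJ/kg
Δh = 276.86 + 317 + 117.2 = 711.06 kJ/kg
Q = ṁ·Δh = 21.95 kg/s × 711.06 kJ/kg = 15608 kJ/s
|Q| = 15608 kW = 56188 MJ/h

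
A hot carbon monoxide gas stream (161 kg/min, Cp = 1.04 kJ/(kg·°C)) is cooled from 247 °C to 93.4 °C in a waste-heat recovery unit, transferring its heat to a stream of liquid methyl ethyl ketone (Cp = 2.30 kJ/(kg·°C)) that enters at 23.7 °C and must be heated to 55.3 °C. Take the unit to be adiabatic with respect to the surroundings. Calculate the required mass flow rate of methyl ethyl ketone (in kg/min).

Heat released by hot stream: Q = 161 × 1.04 × (247 − 93.4) = 25719 kJ/min
Energy balance on cold side (adiabatic exchanger): Q = ṁ_c·Cp_c·(T_c,out − T_c,in)
ṁ_c = 25719 / [2.30 × (55.3 − 23.7)] = 353.86 kg/min

ṁ_c = 354 kg/min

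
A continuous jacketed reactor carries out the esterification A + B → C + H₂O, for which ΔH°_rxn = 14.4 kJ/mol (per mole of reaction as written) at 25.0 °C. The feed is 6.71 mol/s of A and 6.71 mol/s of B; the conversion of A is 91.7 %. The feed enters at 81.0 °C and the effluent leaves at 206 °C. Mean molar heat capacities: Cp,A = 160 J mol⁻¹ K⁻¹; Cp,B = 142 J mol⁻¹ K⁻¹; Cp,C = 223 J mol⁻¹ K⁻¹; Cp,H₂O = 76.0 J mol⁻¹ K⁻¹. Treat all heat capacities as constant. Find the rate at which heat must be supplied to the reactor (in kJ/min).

Q_in = 20300 kJ/min

Extent of reaction ξ = 0.917 × 6.71 = 6.1531 mol/s
Reaction term: ξ·ΔH°_rxn = 6.1531 × 14.4 = 88.604 kJ/s
Sensible, feed 81.0→25 °C: -113.48 kJ/s
Outlet flows (mol/s): A 0.55693, B 0.55693, C 6.1531, H₂O 6.1531
Sensible, products 25→206 °C: 363.44 kJ/s
Q = ΔH = 338.57 kJ/s = 338.57 kW
Heat supplied = 20314 kJ/min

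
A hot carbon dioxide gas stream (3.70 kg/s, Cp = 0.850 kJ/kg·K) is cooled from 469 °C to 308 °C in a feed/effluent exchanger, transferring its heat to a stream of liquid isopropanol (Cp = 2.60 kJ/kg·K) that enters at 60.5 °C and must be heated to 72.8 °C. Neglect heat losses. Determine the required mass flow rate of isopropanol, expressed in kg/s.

ṁ_c = 15.8 kg/s

Heat released by hot stream: Q = 3.70 × 0.850 × (469 − 308) = 506.35 kJ/s
Energy balance on cold side (adiabatic exchanger): Q = ṁ_c·Cp_c·(T_c,out − T_c,in)
ṁ_c = 506.35 / [2.60 × (72.8 − 60.5)] = 15.833 kg/s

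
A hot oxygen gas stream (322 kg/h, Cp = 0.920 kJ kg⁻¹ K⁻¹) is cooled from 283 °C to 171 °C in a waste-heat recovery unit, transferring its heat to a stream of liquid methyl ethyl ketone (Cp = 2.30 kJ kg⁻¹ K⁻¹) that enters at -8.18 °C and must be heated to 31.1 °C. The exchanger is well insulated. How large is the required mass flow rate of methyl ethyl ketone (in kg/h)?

Heat released by hot stream: Q = 322 × 0.920 × (283 − 171) = 33179 kJ/h
Energy balance on cold side (adiabatic exchanger): Q = ṁ_c·Cp_c·(T_c,out − T_c,in)
ṁ_c = 33179 / [2.30 × (31.1 − -8.18)] = 367.25 kg/h

ṁ_c = 367 kg/h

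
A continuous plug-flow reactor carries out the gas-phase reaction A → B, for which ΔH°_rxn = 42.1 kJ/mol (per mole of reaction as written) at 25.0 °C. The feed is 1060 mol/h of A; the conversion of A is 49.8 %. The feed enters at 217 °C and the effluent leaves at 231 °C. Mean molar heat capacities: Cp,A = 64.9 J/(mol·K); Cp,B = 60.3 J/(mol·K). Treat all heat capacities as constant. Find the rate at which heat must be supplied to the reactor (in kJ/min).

Extent of reaction ξ = 0.498 × 1060 = 527.88 mol/h
Reaction term: ξ·ΔH°_rxn = 527.88 × 42.1 = 22224 kJ/h
Sensible, feed 217→25 °C: -13208 kJ/h
Outlet flows (mol/h): A 532.12, B 527.88
Sensible, products 25→231 °C: 13671 kJ/h
Q = ΔH = 22687 kJ/h = 6.3018 kW
Heat supplied = 378.11 kJ/min

Q_in = 378 kJ/min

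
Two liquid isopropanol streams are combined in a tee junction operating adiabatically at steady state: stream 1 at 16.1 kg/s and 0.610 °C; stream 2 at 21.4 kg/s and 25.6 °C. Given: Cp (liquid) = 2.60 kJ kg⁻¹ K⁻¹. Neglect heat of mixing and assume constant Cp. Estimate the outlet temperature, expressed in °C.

No heat crosses the boundary, so H_out = H_in.
Σ ṁᵢCp,ᵢTᵢ = 16.1×2.60×0.610 + 21.4×2.60×25.6 = 1449.9
Σ ṁᵢCp,ᵢ = 16.1×2.60 + 21.4×2.60 = 97.5
T_out = 1449.9 / 97.5 = 14.871 °C

T_out = 14.9 °C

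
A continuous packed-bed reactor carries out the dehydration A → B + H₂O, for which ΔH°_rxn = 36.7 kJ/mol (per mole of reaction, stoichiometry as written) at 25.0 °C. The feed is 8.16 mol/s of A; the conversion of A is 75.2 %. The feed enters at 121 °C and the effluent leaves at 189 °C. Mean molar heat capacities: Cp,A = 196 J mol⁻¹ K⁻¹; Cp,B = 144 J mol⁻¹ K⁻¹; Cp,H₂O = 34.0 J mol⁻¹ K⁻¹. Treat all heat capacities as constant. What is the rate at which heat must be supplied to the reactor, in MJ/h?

Extent of reaction ξ = 0.752 × 8.16 = 6.1363 mol/s
Reaction term: ξ·ΔH°_rxn = 6.1363 × 36.7 = 225.2 kJ/s
Sensible, feed 121→25 °C: -153.54 kJ/s
Outlet flows (mol/s): A 2.0237, B 6.1363, H₂O 6.1363
Sensible, products 25→189 °C: 244.18 kJ/s
Q = ΔH = 315.85 kJ/s = 315.85 kW
Heat supplied = 1137 MJ/h

Q_in = 1140 MJ/h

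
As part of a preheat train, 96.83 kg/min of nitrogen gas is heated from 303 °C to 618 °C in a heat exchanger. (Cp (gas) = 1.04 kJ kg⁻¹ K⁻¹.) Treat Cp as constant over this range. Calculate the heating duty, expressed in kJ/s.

Q = 529 kJ/s

Q = ṁ·Cp·ΔT = 96.83 × 1.04 × (618 − 303) = 31722 kJ/min
Converting: 31722 / 60 s = 528.69 kW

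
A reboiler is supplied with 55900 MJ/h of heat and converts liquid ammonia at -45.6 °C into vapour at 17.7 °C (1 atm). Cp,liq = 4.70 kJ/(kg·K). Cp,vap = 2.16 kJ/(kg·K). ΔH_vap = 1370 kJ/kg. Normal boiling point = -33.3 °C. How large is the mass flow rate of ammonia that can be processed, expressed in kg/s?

Δh = 4.70×(-33.3−-45.6) + 1370 + 2.16×(17.7−-33.3) = 1538 kJ/kg
Q = 55900 MJ/h = 15528 kJ/s = 15528 kJ/s
ṁ = Q/Δh = 15528 / 1538 = 10.096 kg/s

ṁ = 10.1 kg/s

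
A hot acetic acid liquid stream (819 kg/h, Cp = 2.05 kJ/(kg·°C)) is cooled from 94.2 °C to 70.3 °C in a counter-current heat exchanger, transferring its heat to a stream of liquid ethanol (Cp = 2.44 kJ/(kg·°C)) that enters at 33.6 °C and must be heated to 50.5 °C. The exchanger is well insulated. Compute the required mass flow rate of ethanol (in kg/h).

ṁ_c = 973 kg/h

Heat released by hot stream: Q = 819 × 2.05 × (94.2 − 70.3) = 40127 kJ/h
Energy balance on cold side (adiabatic exchanger): Q = ṁ_c·Cp_c·(T_c,out − T_c,in)
ṁ_c = 40127 / [2.44 × (50.5 − 33.6)] = 973.1 kg/h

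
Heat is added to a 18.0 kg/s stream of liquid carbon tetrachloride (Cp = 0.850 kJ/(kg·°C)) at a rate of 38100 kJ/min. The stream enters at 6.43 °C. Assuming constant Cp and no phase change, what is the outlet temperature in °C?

Q = 38100 kJ/min = 635 kJ/s
ΔT = Q/(ṁ·Cp) = 635/(18.0×0.850) = 41.503 K
T_out = 6.43 + 41.503 = 47.933 °C

T_out = 47.9 °C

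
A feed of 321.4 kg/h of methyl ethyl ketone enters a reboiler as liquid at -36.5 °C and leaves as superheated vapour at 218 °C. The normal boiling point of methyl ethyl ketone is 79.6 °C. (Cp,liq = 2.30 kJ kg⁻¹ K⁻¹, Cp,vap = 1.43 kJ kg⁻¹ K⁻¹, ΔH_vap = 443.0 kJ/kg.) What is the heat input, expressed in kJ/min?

Q = 4860 kJ/min

liquid -36.5→79.6 °C: 267.03 kJ/kg
vaporisation at 79.6 °C: 443 kJ/kg
vapour 79.6→218 °C: 197.91 kJ/kg
Δh = 267.03 + 443 + 197.91 = 907.94 kJ/kg
Q = ṁ·Δh = 321.4 kg/h × 907.94 kJ/kg = 291810 kJ/h
|Q| = 81.059 kW = 4863.5 kJ/min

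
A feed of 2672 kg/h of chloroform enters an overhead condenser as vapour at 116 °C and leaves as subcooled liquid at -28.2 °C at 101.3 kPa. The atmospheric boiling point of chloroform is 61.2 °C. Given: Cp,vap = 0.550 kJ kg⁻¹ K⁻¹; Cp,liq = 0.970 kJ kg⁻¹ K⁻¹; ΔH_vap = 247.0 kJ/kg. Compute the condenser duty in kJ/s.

Q_c = 270 kJ/s

vapour 116→61.2 °C: -30.14 kJ/kg
condensation at 61.2 °C: -247 kJ/kg
liquid 61.2→-28.2 °C: -86.718 kJ/kg
Δh = -30.14 + -247 + -86.718 = -363.86 kJ/kg
Q = ṁ·Δh = 2672 kg/h × -363.86 kJ/kg = -972230 kJ/h
|Q| = 270.06 kW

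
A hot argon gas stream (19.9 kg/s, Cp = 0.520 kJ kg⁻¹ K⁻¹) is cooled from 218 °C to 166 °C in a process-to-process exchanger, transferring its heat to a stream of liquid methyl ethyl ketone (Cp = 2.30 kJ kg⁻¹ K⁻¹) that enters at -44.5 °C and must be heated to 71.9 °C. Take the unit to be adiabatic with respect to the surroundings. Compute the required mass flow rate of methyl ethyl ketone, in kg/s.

Heat released by hot stream: Q = 19.9 × 0.520 × (218 − 166) = 538.1 kJ/s
Energy balance on cold side (adiabatic exchanger): Q = ṁ_c·Cp_c·(T_c,out − T_c,in)
ṁ_c = 538.1 / [2.30 × (71.9 − -44.5)] = 2.0099 kg/s

ṁ_c = 2.01 kg/s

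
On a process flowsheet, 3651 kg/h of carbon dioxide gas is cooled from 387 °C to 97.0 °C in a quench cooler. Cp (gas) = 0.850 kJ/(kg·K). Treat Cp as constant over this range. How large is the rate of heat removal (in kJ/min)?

Q = ṁ·Cp·ΔT = 3651 × 0.850 × (97.0 − 387) = -899970 kJ/h
Converting: 899970 / 3600 s = 249.99 kW
Cooling duty = 15000 kJ/min

Q_c = 15000 kJ/min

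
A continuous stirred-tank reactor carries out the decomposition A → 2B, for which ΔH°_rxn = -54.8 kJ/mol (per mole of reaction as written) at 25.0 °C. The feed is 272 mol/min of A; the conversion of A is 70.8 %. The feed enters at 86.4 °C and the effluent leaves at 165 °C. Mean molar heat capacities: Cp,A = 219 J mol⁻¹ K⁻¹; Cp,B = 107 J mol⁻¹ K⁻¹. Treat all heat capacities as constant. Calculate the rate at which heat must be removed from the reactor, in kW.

Extent of reaction ξ = 0.708 × 272 = 192.58 mol/min
Reaction term: ξ·ΔH°_rxn = 192.58 × -54.8 = -10553 kJ/min
Sensible, feed 86.4→25 °C: -3657.5 kJ/min
Outlet flows (mol/min): A 79.424, B 385.15
Sensible, products 25→165 °C: 8204.7 kJ/min
Q = ΔH = -6005.9 kJ/min = -100.1 kW
Heat removed = 100.1 kW

Q_out = 100 kW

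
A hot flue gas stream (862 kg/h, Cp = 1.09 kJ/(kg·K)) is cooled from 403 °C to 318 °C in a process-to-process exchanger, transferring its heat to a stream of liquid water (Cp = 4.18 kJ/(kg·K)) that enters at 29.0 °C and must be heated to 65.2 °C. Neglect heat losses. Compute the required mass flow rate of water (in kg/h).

ṁ_c = 528 kg/h

Heat released by hot stream: Q = 862 × 1.09 × (403 − 318) = 79864 kJ/h
Energy balance on cold side (adiabatic exchanger): Q = ṁ_c·Cp_c·(T_c,out − T_c,in)
ṁ_c = 79864 / [4.18 × (65.2 − 29.0)] = 527.8 kg/h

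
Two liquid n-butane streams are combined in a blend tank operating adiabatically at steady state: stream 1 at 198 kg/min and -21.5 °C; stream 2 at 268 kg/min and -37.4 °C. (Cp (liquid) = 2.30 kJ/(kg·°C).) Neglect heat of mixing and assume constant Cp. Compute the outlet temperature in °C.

No heat crosses the boundary, so H_out = H_in.
T_out = Σ ṁᵢCp,ᵢTᵢ / Σ ṁᵢCp,ᵢ
      = -32844 / 1071.8 = -30.644 °C

T_out = -30.6 °C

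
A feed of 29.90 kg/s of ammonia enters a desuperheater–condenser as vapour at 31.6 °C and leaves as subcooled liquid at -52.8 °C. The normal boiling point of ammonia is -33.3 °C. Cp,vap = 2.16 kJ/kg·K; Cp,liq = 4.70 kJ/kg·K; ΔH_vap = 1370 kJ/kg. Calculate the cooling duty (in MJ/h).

vapour 31.6→-33.3 °C: -140.18 kJ/kg
condensation at -33.3 °C: -1370 kJ/kg
liquid -33.3→-52.8 °C: -91.65 kJ/kg
Δh = -140.18 + -1370 + -91.65 = -1601.8 kJ/kg
Q = ṁ·Δh = 29.90 kg/s × -1601.8 kJ/kg = -47895 kJ/s
|Q| = 47895 kW = 172420 MJ/h

Q_c = 172000 MJ/h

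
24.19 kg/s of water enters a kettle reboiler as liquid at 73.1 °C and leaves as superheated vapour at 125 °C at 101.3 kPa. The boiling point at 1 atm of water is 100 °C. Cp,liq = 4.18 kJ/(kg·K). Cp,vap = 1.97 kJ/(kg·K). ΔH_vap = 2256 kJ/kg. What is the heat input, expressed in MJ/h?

Q = 211000 MJ/h

liquid 73.1→100 °C: 112.44 kJ/kg
vaporisation at 100 °C: 2256 kJ/kg
vapour 100→125 °C: 49.25 kJ/kg
Δh = 112.44 + 2256 + 49.25 = 2417.7 kJ/kg
Q = ṁ·Δh = 24.19 kg/s × 2417.7 kJ/kg = 58484 kJ/s
|Q| = 58484 kW = 210540 MJ/h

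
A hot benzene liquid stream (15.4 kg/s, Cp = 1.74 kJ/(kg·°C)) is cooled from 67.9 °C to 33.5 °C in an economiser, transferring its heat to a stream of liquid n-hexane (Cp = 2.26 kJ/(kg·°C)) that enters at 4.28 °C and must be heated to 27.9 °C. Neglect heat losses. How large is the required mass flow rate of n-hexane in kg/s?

ṁ_c = 17.3 kg/s

Heat released by hot stream: Q = 15.4 × 1.74 × (67.9 − 33.5) = 921.78 kJ/s
Energy balance on cold side (adiabatic exchanger): Q = ṁ_c·Cp_c·(T_c,out − T_c,in)
ṁ_c = 921.78 / [2.26 × (27.9 − 4.28)] = 17.268 kg/s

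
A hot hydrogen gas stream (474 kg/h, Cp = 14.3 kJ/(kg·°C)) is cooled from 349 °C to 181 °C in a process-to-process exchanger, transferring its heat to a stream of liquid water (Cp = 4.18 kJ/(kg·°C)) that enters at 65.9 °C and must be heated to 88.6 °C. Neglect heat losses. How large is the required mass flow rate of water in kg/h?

ṁ_c = 12000 kg/h

Heat released by hot stream: Q = 474 × 14.3 × (349 − 181) = 1.1387e+06 kJ/h
Energy balance on cold side (adiabatic exchanger): Q = ṁ_c·Cp_c·(T_c,out − T_c,in)
ṁ_c = 1.1387e+06 / [4.18 × (88.6 − 65.9)] = 12001 kg/h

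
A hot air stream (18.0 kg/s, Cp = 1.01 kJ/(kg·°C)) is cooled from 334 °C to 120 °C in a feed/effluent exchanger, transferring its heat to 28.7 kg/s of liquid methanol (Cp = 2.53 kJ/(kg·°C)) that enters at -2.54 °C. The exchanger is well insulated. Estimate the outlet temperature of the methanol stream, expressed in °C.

T_c,out = 51.0 °C

Heat released by hot stream: Q = 18.0 × 1.01 × (334 − 120) = 3890.5 kJ/s
Energy balance on cold side (adiabatic exchanger): Q = ṁ_c·Cp_c·(T_c,out − T_c,in)
T_c,out = -2.54 + 3890.5/(28.7 × 2.53) = 51.04 °C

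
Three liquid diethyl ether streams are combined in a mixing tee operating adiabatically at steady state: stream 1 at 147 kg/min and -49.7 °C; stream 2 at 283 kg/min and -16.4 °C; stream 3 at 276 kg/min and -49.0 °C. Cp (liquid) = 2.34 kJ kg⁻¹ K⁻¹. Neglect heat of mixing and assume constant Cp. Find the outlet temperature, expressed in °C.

T_out = -36.1 °C

Energy balance with Q = 0: Σ ṁᵢCp,ᵢ(T_out − Tᵢ) = 0
T_out = Σ ṁᵢCp,ᵢTᵢ / Σ ṁᵢCp,ᵢ
      = -59602 / 1652 = -36.078 °C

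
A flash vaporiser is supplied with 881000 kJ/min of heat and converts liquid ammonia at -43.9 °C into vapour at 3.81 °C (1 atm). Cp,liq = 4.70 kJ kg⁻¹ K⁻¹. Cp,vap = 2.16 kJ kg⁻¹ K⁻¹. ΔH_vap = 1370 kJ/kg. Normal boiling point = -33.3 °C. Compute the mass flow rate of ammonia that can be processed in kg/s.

Δh = 4.70×(-33.3−-43.9) + 1370 + 2.16×(3.81−-33.3) = 1500 kJ/kg
Q = 881000 kJ/min = 14683 kJ/s = 14683 kJ/s
ṁ = Q/Δh = 14683 / 1500 = 9.789 kg/s

ṁ = 9.79 kg/s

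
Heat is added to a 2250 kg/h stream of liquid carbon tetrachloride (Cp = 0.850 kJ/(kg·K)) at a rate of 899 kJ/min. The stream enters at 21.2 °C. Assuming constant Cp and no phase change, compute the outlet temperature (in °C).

Q = 899 kJ/min = 53940 kJ/h
ΔT = Q/(ṁ·Cp) = 53940/(2250×0.850) = 28.204 K
T_out = 21.2 + 28.204 = 49.404 °C

T_out = 49.4 °C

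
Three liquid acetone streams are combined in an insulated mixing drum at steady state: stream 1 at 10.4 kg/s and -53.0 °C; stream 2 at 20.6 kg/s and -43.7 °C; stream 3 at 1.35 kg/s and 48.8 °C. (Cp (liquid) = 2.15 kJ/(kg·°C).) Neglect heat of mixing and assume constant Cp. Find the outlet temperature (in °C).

T_out = -42.8 °C

No heat crosses the boundary, so H_out = H_in.
T_out = Σ ṁᵢCp,ᵢTᵢ / Σ ṁᵢCp,ᵢ
      = -2978.9 / 69.552 = -42.83 °C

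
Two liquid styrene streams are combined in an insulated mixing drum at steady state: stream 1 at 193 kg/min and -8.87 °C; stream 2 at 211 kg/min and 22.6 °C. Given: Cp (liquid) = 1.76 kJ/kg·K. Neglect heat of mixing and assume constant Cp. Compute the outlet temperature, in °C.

No heat crosses the boundary, so H_out = H_in.
Σ ṁᵢCp,ᵢTᵢ = 193×1.76×-8.87 + 211×1.76×22.6 = 5379.8
Σ ṁᵢCp,ᵢ = 193×1.76 + 211×1.76 = 711.04
T_out = 5379.8 / 711.04 = 7.5661 °C

T_out = 7.57 °C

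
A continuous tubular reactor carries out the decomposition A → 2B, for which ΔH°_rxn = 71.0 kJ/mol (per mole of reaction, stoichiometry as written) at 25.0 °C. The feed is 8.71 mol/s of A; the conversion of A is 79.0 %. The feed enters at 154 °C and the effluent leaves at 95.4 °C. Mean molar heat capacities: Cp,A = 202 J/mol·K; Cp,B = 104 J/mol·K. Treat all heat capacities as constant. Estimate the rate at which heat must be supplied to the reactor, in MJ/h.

Extent of reaction ξ = 0.790 × 8.71 = 6.8809 mol/s
Reaction term: ξ·ΔH°_rxn = 6.8809 × 71.0 = 488.54 kJ/s
Sensible, feed 154→25 °C: -226.97 kJ/s
Outlet flows (mol/s): A 1.8291, B 13.762
Sensible, products 25→95.4 °C: 126.77 kJ/s
Q = ΔH = 388.35 kJ/s = 388.35 kW
Heat supplied = 1398.1 MJ/h

Q_in = 1400 MJ/h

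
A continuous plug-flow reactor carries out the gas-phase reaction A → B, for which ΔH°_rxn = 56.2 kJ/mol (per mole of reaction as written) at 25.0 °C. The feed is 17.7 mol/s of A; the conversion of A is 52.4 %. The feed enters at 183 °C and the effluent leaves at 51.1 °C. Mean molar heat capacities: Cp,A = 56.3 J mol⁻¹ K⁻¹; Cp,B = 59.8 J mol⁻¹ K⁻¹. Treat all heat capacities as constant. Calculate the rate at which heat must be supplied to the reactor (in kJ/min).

Q_in = 23400 kJ/min

Extent of reaction ξ = 0.524 × 17.7 = 9.2748 mol/s
Reaction term: ξ·ΔH°_rxn = 9.2748 × 56.2 = 521.24 kJ/s
Sensible, feed 183→25 °C: -157.45 kJ/s
Outlet flows (mol/s): A 8.4252, B 9.2748
Sensible, products 25→51.1 °C: 26.856 kJ/s
Q = ΔH = 390.65 kJ/s = 390.65 kW
Heat supplied = 23439 kJ/min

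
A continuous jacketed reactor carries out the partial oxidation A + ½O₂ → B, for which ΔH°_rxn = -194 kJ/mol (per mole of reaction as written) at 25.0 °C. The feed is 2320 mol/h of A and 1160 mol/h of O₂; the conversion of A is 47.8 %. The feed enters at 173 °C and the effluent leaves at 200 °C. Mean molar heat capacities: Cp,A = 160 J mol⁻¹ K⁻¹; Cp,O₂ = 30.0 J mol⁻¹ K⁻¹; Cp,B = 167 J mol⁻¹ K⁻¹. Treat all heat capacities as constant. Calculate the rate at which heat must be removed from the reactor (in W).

Q_out = 57100 W

Extent of reaction ξ = 0.478 × 2320 = 1109 mol/h
Reaction term: ξ·ΔH°_rxn = 1109 × -194 = -215140 kJ/h
Sensible, feed 173→25 °C: -60088 kJ/h
Outlet flows (mol/h): A 1211, O₂ 605.52, B 1109
Sensible, products 25→200 °C: 69497 kJ/h
Q = ΔH = -205730 kJ/h = -57.147 kW
Heat removed = 57147 W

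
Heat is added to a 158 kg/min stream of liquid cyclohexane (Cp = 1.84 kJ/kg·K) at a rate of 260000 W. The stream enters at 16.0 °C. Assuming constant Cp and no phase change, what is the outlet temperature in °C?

Q = 260000 W = 15600 kJ/min
ΔT = Q/(ṁ·Cp) = 15600/(158×1.84) = 53.66 K
T_out = 16.0 + 53.66 = 69.66 °C

T_out = 69.7 °C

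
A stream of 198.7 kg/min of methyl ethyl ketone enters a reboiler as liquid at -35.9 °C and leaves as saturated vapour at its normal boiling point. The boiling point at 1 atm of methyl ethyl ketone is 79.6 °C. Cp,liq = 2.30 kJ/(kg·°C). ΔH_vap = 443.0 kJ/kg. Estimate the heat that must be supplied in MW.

Q = 2.35 MW

liquid -35.9→79.6 °C: 265.65 kJ/kg
vaporisation at 79.6 °C: 443 kJ/kg
Δh = 265.65 + 443 = 708.65 kJ/kg
Q = ṁ·Δh = 198.7 kg/min × 708.65 kJ/kg = 140810 kJ/min
|Q| = 2346.8 kW = 2.3468 MW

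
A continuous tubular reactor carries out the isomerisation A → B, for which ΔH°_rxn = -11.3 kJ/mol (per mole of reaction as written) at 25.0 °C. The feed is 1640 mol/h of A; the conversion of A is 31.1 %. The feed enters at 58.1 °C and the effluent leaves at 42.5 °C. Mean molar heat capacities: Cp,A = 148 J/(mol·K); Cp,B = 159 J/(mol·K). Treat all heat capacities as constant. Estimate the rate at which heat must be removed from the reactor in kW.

Q_out = 2.63 kW

Extent of reaction ξ = 0.311 × 1640 = 510.04 mol/h
Reaction term: ξ·ΔH°_rxn = 510.04 × -11.3 = -5763.5 kJ/h
Sensible, feed 58.1→25 °C: -8034 kJ/h
Outlet flows (mol/h): A 1130, B 510.04
Sensible, products 25→42.5 °C: 4345.8 kJ/h
Q = ΔH = -9451.7 kJ/h = -2.6255 kW
Heat removed = 2.6255 kW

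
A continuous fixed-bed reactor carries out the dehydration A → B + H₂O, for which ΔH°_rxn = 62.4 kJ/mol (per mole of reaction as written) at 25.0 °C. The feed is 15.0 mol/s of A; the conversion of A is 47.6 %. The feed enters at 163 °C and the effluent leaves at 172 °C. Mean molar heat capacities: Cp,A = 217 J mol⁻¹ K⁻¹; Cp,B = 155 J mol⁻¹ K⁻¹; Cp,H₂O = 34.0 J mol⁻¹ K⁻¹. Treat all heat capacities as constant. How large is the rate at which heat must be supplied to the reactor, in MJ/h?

Extent of reaction ξ = 0.476 × 15.0 = 7.14 mol/s
Reaction term: ξ·ΔH°_rxn = 7.14 × 62.4 = 445.54 kJ/s
Sensible, feed 163→25 °C: -449.19 kJ/s
Outlet flows (mol/s): A 7.86, B 7.14, H₂O 7.14
Sensible, products 25→172 °C: 449.1 kJ/s
Q = ΔH = 445.44 kJ/s = 445.44 kW
Heat supplied = 1603.6 MJ/h

Q_in = 1600 MJ/h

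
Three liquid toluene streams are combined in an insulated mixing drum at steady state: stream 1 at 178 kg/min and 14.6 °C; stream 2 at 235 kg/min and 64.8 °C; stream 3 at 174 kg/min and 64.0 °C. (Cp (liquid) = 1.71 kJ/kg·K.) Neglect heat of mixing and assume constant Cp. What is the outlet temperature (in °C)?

T_out = 49.3 °C

Adiabatic, steady state ⇒ Σ ṁᵢCp,ᵢ(T_out − Tᵢ) = 0
Σ ṁᵢCp,ᵢTᵢ = 178×1.71×14.6 + 235×1.71×64.8 + 174×1.71×64.0 = 49526
Σ ṁᵢCp,ᵢ = 178×1.71 + 235×1.71 + 174×1.71 = 1003.8
T_out = 49526 / 1003.8 = 49.34 °C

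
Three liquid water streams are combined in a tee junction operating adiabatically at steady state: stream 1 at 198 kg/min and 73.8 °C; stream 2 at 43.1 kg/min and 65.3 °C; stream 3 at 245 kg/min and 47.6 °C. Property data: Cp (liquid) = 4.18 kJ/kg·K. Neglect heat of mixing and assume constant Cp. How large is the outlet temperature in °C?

No heat crosses the boundary, so H_out = H_in.
Σ ṁᵢCp,ᵢTᵢ = 198×4.18×73.8 + 43.1×4.18×65.3 + 245×4.18×47.6 = 121590
Σ ṁᵢCp,ᵢ = 198×4.18 + 43.1×4.18 + 245×4.18 = 2031.9
T_out = 121590 / 2031.9 = 59.841 °C

T_out = 59.8 °C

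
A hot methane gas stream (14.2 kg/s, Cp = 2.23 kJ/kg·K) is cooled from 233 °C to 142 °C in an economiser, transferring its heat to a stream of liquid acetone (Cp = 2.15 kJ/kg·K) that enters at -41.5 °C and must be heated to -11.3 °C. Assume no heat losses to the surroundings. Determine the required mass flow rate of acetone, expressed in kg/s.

Heat released by hot stream: Q = 14.2 × 2.23 × (233 − 142) = 2881.6 kJ/s
Energy balance on cold side (adiabatic exchanger): Q = ṁ_c·Cp_c·(T_c,out − T_c,in)
ṁ_c = 2881.6 / [2.15 × (-11.3 − -41.5)] = 44.38 kg/s

ṁ_c = 44.4 kg/s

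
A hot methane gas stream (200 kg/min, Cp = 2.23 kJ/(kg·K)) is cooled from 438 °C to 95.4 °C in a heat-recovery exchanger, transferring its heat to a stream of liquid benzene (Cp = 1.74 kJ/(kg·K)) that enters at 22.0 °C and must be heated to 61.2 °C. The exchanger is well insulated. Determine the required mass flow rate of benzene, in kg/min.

ṁ_c = 2240 kg/min

Heat released by hot stream: Q = 200 × 2.23 × (438 − 95.4) = 152800 kJ/min
Energy balance on cold side (adiabatic exchanger): Q = ṁ_c·Cp_c·(T_c,out − T_c,in)
ṁ_c = 152800 / [1.74 × (61.2 − 22.0)] = 2240.2 kg/min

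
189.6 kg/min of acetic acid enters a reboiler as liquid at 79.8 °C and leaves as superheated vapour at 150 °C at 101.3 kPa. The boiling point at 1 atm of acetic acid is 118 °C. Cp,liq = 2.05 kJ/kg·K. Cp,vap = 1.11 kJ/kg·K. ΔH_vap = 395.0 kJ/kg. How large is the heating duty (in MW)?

Q = 1.61 MW

liquid 79.8→118 °C: 78.31 kJ/kg
vaporisation at 118 °C: 395 kJ/kg
vapour 118→150 °C: 35.52 kJ/kg
Δh = 78.31 + 395 + 35.52 = 508.83 kJ/kg
Q = ṁ·Δh = 189.6 kg/min × 508.83 kJ/kg = 96474 kJ/min
|Q| = 1607.9 kW = 1.6079 MW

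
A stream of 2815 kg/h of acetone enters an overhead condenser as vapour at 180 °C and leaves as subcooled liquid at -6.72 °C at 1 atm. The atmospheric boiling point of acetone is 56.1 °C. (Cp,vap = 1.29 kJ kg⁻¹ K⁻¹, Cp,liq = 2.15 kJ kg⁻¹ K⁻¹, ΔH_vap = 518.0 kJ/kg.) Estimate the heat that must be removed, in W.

Q_c = 636000 W

vapour 180→56.1 °C: -159.83 kJ/kg
condensation at 56.1 °C: -518 kJ/kg
liquid 56.1→-6.72 °C: -135.06 kJ/kg
Δh = -159.83 + -518 + -135.06 = -812.89 kJ/kg
Q = ṁ·Δh = 2815 kg/h × -812.89 kJ/kg = -2.2883e+06 kJ/h
|Q| = 635.64 kW = 635640 W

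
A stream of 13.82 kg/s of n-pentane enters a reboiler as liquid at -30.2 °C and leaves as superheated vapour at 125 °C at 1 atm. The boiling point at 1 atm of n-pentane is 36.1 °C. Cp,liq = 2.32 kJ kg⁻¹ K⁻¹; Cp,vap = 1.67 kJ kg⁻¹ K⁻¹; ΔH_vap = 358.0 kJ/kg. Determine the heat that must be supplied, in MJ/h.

liquid -30.2→36.1 °C: 153.82 kJ/kg
vaporisation at 36.1 °C: 358 kJ/kg
vapour 36.1→125 °C: 148.46 kJ/kg
Δh = 153.82 + 358 + 148.46 = 660.28 kJ/kg
Q = ṁ·Δh = 13.82 kg/s × 660.28 kJ/kg = 9125.1 kJ/s
|Q| = 9125.1 kW = 32850 MJ/h

Q = 32900 MJ/h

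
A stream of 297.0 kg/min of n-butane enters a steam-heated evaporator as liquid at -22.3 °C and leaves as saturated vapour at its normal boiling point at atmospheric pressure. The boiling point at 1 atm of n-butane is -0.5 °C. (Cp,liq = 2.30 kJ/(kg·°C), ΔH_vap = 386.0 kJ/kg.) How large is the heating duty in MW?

liquid -22.3→-0.5 °C: 50.14 kJ/kg
vaporisation at -0.5 °C: 386 kJ/kg
Δh = 50.14 + 386 = 436.14 kJ/kg
Q = ṁ·Δh = 297.0 kg/min × 436.14 kJ/kg = 129530 kJ/min
|Q| = 2158.9 kW = 2.1589 MW

Q = 2.16 MW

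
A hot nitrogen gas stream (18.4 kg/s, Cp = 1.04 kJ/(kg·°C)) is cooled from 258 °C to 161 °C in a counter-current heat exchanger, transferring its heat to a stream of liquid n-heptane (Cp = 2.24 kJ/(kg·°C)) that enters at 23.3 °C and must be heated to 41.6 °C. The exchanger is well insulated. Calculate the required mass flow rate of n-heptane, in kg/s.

Heat released by hot stream: Q = 18.4 × 1.04 × (258 − 161) = 1856.2 kJ/s
Energy balance on cold side (adiabatic exchanger): Q = ṁ_c·Cp_c·(T_c,out − T_c,in)
ṁ_c = 1856.2 / [2.24 × (41.6 − 23.3)] = 45.282 kg/s

ṁ_c = 45.3 kg/s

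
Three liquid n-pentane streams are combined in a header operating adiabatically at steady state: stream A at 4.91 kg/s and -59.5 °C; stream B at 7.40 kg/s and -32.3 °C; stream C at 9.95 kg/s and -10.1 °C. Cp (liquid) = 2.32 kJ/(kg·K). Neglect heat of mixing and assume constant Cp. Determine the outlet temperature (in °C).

Energy balance with Q = 0: Σ ṁᵢCp,ᵢ(T_out − Tᵢ) = 0
Σ ṁᵢCp,ᵢTᵢ = 4.91×2.32×-59.5 + 7.40×2.32×-32.3 + 9.95×2.32×-10.1 = -1465.5
Σ ṁᵢCp,ᵢ = 4.91×2.32 + 7.40×2.32 + 9.95×2.32 = 51.643
T_out = -1465.5 / 51.643 = -28.376 °C

T_out = -28.4 °C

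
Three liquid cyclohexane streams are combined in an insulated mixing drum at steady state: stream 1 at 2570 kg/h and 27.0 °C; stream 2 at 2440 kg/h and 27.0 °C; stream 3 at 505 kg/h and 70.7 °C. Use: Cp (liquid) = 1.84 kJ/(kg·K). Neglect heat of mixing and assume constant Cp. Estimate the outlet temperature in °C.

T_out = 31.0 °C

Adiabatic, steady state ⇒ Σ ṁᵢCp,ᵢ(T_out − Tᵢ) = 0
Σ ṁᵢCp,ᵢTᵢ = 2570×1.84×27.0 + 2440×1.84×27.0 + 505×1.84×70.7 = 314590
Σ ṁᵢCp,ᵢ = 2570×1.84 + 2440×1.84 + 505×1.84 = 10148
T_out = 314590 / 10148 = 31.002 °C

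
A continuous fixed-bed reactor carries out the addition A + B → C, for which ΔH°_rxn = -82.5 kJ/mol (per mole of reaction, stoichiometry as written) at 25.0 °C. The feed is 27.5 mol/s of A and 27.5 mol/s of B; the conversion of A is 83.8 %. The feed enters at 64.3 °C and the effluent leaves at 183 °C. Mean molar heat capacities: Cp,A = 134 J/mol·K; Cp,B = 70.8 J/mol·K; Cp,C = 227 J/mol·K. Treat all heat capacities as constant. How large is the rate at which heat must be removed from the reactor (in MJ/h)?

Extent of reaction ξ = 0.838 × 27.5 = 23.045 mol/s
Reaction term: ξ·ΔH°_rxn = 23.045 × -82.5 = -1901.2 kJ/s
Sensible, feed 64.3→25 °C: -221.34 kJ/s
Outlet flows (mol/s): A 4.455, B 4.455, C 23.045
Sensible, products 25→183 °C: 970.69 kJ/s
Q = ΔH = -1151.9 kJ/s = -1151.9 kW
Heat removed = 4146.7 MJ/h

Q_out = 4150 MJ/h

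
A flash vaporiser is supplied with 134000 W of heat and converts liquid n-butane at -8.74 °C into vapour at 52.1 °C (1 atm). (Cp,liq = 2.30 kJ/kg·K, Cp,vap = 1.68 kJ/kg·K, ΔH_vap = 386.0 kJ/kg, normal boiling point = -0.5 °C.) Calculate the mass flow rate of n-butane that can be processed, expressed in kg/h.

Δh = 2.30×(-0.5−-8.74) + 386.0 + 1.68×(52.1−-0.5) = 493.32 kJ/kg
Q = 134000 W = 134 kJ/s = 482400 kJ/h
ṁ = Q/Δh = 482400 / 493.32 = 977.86 kg/h

ṁ = 978 kg/h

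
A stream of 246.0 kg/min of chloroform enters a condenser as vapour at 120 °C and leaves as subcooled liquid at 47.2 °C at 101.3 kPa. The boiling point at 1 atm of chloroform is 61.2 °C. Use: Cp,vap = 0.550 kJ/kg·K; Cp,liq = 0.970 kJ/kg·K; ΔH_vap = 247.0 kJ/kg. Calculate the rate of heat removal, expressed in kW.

vapour 120→61.2 °C: -32.34 kJ/kg
condensation at 61.2 °C: -247 kJ/kg
liquid 61.2→47.2 °C: -13.58 kJ/kg
Δh = -32.34 + -247 + -13.58 = -292.92 kJ/kg
Q = ṁ·Δh = 246.0 kg/min × -292.92 kJ/kg = -72058 kJ/min
|Q| = 1201 kW

Q_c = 1200 kW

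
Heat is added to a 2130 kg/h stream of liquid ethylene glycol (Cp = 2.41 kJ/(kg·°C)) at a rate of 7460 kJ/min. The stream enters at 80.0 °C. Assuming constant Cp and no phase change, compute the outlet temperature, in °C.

Q = 7460 kJ/min = 447600 kJ/h
ΔT = Q/(ṁ·Cp) = 447600/(2130×2.41) = 87.195 K
T_out = 80.0 + 87.195 = 167.2 °C

T_out = 167 °C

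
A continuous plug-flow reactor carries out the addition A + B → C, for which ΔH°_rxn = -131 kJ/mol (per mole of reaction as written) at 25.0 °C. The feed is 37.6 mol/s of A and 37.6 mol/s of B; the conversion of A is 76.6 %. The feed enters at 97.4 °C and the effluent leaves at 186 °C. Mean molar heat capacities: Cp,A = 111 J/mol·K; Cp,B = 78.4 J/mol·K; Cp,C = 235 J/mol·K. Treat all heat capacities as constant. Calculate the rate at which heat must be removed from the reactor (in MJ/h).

Q_out = 10600 MJ/h

Extent of reaction ξ = 0.766 × 37.6 = 28.802 mol/s
Reaction term: ξ·ΔH°_rxn = 28.802 × -131 = -3773 kJ/s
Sensible, feed 97.4→25 °C: -515.59 kJ/s
Outlet flows (mol/s): A 8.7984, B 8.7984, C 28.802
Sensible, products 25→186 °C: 1358 kJ/s
Q = ΔH = -2930.6 kJ/s = -2930.6 kW
Heat removed = 10550 MJ/h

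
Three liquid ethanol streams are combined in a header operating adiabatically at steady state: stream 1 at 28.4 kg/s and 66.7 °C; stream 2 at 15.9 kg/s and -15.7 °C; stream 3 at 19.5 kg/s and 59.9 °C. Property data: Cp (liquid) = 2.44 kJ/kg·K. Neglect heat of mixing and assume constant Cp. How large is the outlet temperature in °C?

Energy balance with Q = 0: Σ ṁᵢCp,ᵢ(T_out − Tᵢ) = 0
T_out = Σ ṁᵢCp,ᵢTᵢ / Σ ṁᵢCp,ᵢ
      = 6863 / 155.67 = 44.086 °C

T_out = 44.1 °C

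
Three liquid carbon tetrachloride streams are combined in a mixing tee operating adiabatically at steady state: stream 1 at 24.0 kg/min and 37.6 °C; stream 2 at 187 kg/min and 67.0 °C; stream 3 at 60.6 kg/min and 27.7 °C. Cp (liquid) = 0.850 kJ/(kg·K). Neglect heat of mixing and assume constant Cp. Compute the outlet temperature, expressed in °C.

T_out = 55.6 °C

Energy balance with Q = 0: Σ ṁᵢCp,ᵢ(T_out − Tᵢ) = 0
Σ ṁᵢCp,ᵢTᵢ = 24.0×0.850×37.6 + 187×0.850×67.0 + 60.6×0.850×27.7 = 12844
Σ ṁᵢCp,ᵢ = 24.0×0.850 + 187×0.850 + 60.6×0.850 = 230.86
T_out = 12844 / 230.86 = 55.633 °C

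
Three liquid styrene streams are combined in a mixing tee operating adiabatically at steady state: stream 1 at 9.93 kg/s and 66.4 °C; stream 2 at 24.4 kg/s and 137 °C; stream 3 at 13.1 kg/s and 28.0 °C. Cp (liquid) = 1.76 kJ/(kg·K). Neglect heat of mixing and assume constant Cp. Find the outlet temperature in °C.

T_out = 92.1 °C

Adiabatic, steady state ⇒ Σ ṁᵢCp,ᵢ(T_out − Tᵢ) = 0
Σ ṁᵢCp,ᵢTᵢ = 9.93×1.76×66.4 + 24.4×1.76×137 + 13.1×1.76×28.0 = 7689.4
Σ ṁᵢCp,ᵢ = 9.93×1.76 + 24.4×1.76 + 13.1×1.76 = 83.477
T_out = 7689.4 / 83.477 = 92.114 °C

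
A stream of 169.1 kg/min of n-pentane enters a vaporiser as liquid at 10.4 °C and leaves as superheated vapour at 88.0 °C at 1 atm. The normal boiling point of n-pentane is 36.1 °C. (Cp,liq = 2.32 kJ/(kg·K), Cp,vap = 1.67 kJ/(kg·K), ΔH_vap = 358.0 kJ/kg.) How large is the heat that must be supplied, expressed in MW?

Q = 1.42 MW

liquid 10.4→36.1 °C: 59.624 kJ/kg
vaporisation at 36.1 °C: 358 kJ/kg
vapour 36.1→88.0 °C: 86.673 kJ/kg
Δh = 59.624 + 358 + 86.673 = 504.3 kJ/kg
Q = ṁ·Δh = 169.1 kg/min × 504.3 kJ/kg = 85277 kJ/min
|Q| = 1421.3 kW = 1.4213 MW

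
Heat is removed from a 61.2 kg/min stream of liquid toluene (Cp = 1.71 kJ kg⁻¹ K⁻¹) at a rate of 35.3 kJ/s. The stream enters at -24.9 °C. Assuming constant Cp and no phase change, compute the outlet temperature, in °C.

T_out = -45.1 °C

Q = 35.3 kJ/s = 2118 kJ/min
ΔT = Q/(ṁ·Cp) = 2118/(61.2×1.71) = 20.239 K
T_out = -24.9 − 20.239 = -45.139 °C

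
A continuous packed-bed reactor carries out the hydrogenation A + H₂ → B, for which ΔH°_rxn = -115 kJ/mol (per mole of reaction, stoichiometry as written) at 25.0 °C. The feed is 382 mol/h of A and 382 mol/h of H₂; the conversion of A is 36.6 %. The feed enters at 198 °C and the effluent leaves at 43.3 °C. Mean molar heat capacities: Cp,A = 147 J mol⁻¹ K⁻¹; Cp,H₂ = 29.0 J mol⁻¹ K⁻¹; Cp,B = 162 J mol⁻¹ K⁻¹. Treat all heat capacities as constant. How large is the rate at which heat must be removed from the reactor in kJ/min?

Q_out = 442 kJ/min

Extent of reaction ξ = 0.366 × 382 = 139.81 mol/h
Reaction term: ξ·ΔH°_rxn = 139.81 × -115 = -16078 kJ/h
Sensible, feed 198→25 °C: -11631 kJ/h
Outlet flows (mol/h): A 242.19, H₂ 242.19, B 139.81
Sensible, products 25→43.3 °C: 1194.5 kJ/h
Q = ΔH = -26515 kJ/h = -7.3653 kW
Heat removed = 441.92 kJ/min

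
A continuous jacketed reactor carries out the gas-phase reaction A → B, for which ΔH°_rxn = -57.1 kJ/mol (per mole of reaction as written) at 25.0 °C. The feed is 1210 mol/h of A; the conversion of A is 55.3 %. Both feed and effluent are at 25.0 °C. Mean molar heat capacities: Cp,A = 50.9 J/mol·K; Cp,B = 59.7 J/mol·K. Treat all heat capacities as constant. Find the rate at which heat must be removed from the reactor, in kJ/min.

Q_out = 637 kJ/min

Extent of reaction ξ = 0.553 × 1210 = 669.13 mol/h
Reaction term: ξ·ΔH°_rxn = 669.13 × -57.1 = -38207 kJ/h
Q = ΔH = -38207 kJ/h = -10.613 kW
Heat removed = 636.79 kJ/min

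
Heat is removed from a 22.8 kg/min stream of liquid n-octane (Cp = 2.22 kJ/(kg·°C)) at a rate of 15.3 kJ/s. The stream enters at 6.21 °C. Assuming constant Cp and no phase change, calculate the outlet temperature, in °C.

T_out = -11.9 °C

Q = 15.3 kJ/s = 918 kJ/min
ΔT = Q/(ṁ·Cp) = 918/(22.8×2.22) = 18.137 K
T_out = 6.21 − 18.137 = -11.927 °C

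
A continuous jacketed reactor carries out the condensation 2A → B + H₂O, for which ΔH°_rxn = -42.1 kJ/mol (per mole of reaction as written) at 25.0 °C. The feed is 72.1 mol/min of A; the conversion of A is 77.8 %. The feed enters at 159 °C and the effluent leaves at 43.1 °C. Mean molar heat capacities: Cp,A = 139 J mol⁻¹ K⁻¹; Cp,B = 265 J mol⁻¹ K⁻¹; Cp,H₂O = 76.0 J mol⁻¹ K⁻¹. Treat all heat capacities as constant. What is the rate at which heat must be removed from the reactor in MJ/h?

Extent of reaction ξ = 0.778 × 72.1 / 2 = 28.047 mol/min
Reaction term: ξ·ΔH°_rxn = 28.047 × -42.1 = -1180.8 kJ/min
Sensible, feed 159→25 °C: -1342.9 kJ/min
Outlet flows (mol/min): A 16.006, B 28.047, H₂O 28.047
Sensible, products 25→43.1 °C: 213.38 kJ/min
Q = ΔH = -2310.3 kJ/min = -38.506 kW
Heat removed = 138.62 MJ/h

Q_out = 139 MJ/h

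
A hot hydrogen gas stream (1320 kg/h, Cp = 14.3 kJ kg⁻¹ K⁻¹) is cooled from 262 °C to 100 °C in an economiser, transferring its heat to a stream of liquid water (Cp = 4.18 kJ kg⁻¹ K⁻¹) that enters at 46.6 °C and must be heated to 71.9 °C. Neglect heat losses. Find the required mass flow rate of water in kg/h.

ṁ_c = 28900 kg/h

Heat released by hot stream: Q = 1320 × 14.3 × (262 − 100) = 3.0579e+06 kJ/h
Energy balance on cold side (adiabatic exchanger): Q = ṁ_c·Cp_c·(T_c,out − T_c,in)
ṁ_c = 3.0579e+06 / [4.18 × (71.9 − 46.6)] = 28915 kg/h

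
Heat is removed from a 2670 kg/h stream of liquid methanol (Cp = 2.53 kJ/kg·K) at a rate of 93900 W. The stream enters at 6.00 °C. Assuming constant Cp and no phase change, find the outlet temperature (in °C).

Q = 93900 W = 338040 kJ/h
ΔT = Q/(ṁ·Cp) = 338040/(2670×2.53) = 50.042 K
T_out = 6.00 − 50.042 = -44.042 °C

T_out = -44.0 °C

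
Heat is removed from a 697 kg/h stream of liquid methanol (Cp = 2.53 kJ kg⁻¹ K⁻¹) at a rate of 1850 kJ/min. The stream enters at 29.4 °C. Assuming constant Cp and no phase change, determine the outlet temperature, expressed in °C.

Q = 1850 kJ/min = 111000 kJ/h
ΔT = Q/(ṁ·Cp) = 111000/(697×2.53) = 62.946 K
T_out = 29.4 − 62.946 = -33.546 °C

T_out = -33.5 °C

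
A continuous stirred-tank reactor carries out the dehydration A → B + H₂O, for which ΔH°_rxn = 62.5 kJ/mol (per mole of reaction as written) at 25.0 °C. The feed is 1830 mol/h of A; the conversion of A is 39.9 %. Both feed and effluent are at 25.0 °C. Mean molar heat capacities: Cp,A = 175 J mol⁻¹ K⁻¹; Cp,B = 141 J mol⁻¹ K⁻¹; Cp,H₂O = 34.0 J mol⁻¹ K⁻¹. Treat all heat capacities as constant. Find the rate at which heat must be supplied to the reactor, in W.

Q_in = 12700 W

Extent of reaction ξ = 0.399 × 1830 = 730.17 mol/h
Reaction term: ξ·ΔH°_rxn = 730.17 × 62.5 = 45636 kJ/h
Q = ΔH = 45636 kJ/h = 12.677 kW
Heat supplied = 12677 W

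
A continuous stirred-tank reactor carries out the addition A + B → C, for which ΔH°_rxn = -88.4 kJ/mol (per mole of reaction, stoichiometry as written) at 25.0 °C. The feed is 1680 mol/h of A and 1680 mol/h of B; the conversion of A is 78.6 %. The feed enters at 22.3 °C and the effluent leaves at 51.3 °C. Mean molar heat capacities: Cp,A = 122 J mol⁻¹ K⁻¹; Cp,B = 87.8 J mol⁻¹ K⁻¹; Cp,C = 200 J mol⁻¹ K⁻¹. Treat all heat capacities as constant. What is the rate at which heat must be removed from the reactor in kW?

Q_out = 29.7 kW

Extent of reaction ξ = 0.786 × 1680 = 1320.5 mol/h
Reaction term: ξ·ΔH°_rxn = 1320.5 × -88.4 = -116730 kJ/h
Sensible, feed 22.3→25 °C: 951.65 kJ/h
Outlet flows (mol/h): A 359.52, B 359.52, C 1320.5
Sensible, products 25→51.3 °C: 8929.5 kJ/h
Q = ΔH = -106850 kJ/h = -29.68 kW
Heat removed = 29.68 kW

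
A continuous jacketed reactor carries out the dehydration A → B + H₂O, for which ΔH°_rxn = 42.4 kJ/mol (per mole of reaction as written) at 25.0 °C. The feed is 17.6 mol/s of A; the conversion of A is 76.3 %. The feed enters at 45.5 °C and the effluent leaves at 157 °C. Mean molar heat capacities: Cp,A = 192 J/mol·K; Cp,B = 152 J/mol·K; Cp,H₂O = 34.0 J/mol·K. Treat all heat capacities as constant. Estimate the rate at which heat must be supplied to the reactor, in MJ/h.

Extent of reaction ξ = 0.763 × 17.6 = 13.429 mol/s
Reaction term: ξ·ΔH°_rxn = 13.429 × 42.4 = 569.38 kJ/s
Sensible, feed 45.5→25 °C: -69.274 kJ/s
Outlet flows (mol/s): A 4.1712, B 13.429, H₂O 13.429
Sensible, products 25→157 °C: 435.42 kJ/s
Q = ΔH = 935.53 kJ/s = 935.53 kW
Heat supplied = 3367.9 MJ/h

Q_in = 3370 MJ/h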